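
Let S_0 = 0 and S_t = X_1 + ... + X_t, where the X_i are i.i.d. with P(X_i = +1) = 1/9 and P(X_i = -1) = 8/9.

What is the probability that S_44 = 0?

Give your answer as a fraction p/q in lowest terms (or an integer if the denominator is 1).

To be at 0 after 44 steps: need exactly 22 steps of +1 and 22 of -1.
Number of such sequences: C(44,22) = 2104098963720
Each has probability (1/9)^22 · (8/9)^22 = 73786976294838206464/969773729787523602876821942164080815560161
P = 2104098963720 · 73786976294838206464/969773729787523602876821942164080815560161 = 51751700119333758468655268495360/323257909929174534292273980721360271853387

Answer: 51751700119333758468655268495360/323257909929174534292273980721360271853387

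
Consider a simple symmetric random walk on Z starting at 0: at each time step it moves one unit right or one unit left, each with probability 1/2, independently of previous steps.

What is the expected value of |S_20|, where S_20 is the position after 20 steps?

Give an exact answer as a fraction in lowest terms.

Answer: 230945/65536

Derivation:
S_20 takes values m ≡ 0 (mod 2) with |m| ≤ 20; P(S_20=m) = C(20,(20+m)/2)/2^20.
Total paths: 2^20 = 1048576
Distribution: P(S=-20)=1/1048576, P(S=-18)=20/1048576, P(S=-16)=190/1048576, P(S=-14)=1140/1048576, P(S=-12)=4845/1048576, P(S=-10)=15504/1048576, P(S=-8)=38760/1048576, P(S=-6)=77520/1048576, P(S=-4)=125970/1048576, P(S=-2)=167960/1048576, P(S=0)=184756/1048576, P(S=2)=167960/1048576, P(S=4)=125970/1048576, P(S=6)=77520/1048576, P(S=8)=38760/1048576, P(S=10)=15504/1048576, P(S=12)=4845/1048576, P(S=14)=1140/1048576, P(S=16)=190/1048576, P(S=18)=20/1048576, P(S=20)=1/1048576
E[|S_20|] = Σ_m |m|·P(S_20=m) = 3695120/1048576 = 230945/65536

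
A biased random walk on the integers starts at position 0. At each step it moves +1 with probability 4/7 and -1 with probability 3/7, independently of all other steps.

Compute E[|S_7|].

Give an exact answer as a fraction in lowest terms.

S_7 takes values m ≡ 1 (mod 2) with |m| ≤ 7; P(S_7=m) = C(7,(7+m)/2) · (4/7)^((7+m)/2) · (3/7)^((7-m)/2).
Distribution: P(S=-7)=2187/823543, P(S=-5)=2916/117649, P(S=-3)=11664/117649, P(S=-1)=25920/117649, P(S=1)=34560/117649, P(S=3)=27648/117649, P(S=5)=12288/117649, P(S=7)=16384/823543
E[|S_7|] = Σ_m |m|·P(S_7=m) = 39001/16807

Answer: 39001/16807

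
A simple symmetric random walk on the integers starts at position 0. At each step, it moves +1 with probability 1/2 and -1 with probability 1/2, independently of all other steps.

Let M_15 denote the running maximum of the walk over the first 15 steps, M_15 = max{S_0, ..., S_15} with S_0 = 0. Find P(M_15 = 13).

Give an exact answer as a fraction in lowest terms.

Answer: 15/32768

Derivation:
Let M_15 = max(S_0,...,S_15). Use the reflection principle: for j ≥ 1, #{paths with M_15 ≥ j} = #{S_15 ≥ j} + #{S_15 ≥ j+1}.
By reflection, #{M_15 ≥ 13} = #{S_15 ≥ 13} + #{S_15 ≥ 14} = 16 + 1 = 17.
#{M_15 ≥ 14} = #{S_15 ≥ 14} + #{S_15 ≥ 15} = 1 + 1 = 2.
#{M_15 = 13} = 17 - 2 = 15.
P(M_15 = 13) = 15/32768 = 15/32768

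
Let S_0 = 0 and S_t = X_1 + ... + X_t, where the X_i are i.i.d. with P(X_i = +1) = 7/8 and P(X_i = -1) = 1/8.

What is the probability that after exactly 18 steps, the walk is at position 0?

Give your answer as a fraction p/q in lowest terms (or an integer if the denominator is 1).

To be at 0 after 18 steps: need exactly 9 steps of +1 and 9 of -1.
Number of such sequences: C(18,9) = 48620
Each has probability (7/8)^9 · (1/8)^9 = 40353607/18014398509481984
P = 48620 · 40353607/18014398509481984 = 490498093085/4503599627370496

Answer: 490498093085/4503599627370496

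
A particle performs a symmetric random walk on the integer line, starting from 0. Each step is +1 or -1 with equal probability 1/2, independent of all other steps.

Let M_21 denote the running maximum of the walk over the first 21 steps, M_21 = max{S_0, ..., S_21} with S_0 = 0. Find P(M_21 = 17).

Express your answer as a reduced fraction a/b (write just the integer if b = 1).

Answer: 105/1048576

Derivation:
Let M_21 = max(S_0,...,S_21). Use the reflection principle: for j ≥ 1, #{paths with M_21 ≥ j} = #{S_21 ≥ j} + #{S_21 ≥ j+1}.
By reflection, #{M_21 ≥ 17} = #{S_21 ≥ 17} + #{S_21 ≥ 18} = 232 + 22 = 254.
#{M_21 ≥ 18} = #{S_21 ≥ 18} + #{S_21 ≥ 19} = 22 + 22 = 44.
#{M_21 = 17} = 254 - 44 = 210.
P(M_21 = 17) = 210/2097152 = 105/1048576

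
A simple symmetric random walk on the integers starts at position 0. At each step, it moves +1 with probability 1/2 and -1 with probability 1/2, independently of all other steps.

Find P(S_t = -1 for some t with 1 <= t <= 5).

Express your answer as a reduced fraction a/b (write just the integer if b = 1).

Count via complement. Let g(t,s) = #length-t paths at position s with S_1..S_t all ≠ -1.
g(t,s) = g(t-1,s-1) + g(t-1,s+1) for s ≠ -1; g(t,-1) = 0.
t=0: g(0,0)=1
t=1: g(1,1)=1
t=2: g(2,0)=1 g(2,2)=1
t=3: g(3,1)=2 g(3,3)=1
t=4: g(4,0)=2 g(4,2)=3 g(4,4)=1
t=5: g(5,1)=5 g(5,3)=4 g(5,5)=1
Paths never hitting -1: Σ_s g(5,s) = 10
Paths hitting -1: 2^5 - 10 = 22
P = 22/32 = 11/16

Answer: 11/16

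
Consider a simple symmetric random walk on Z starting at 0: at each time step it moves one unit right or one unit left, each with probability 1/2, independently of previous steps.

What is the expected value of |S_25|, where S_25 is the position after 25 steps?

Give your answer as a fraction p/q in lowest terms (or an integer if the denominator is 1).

Answer: 16900975/4194304

Derivation:
S_25 takes values m ≡ 1 (mod 2) with |m| ≤ 25; P(S_25=m) = C(25,(25+m)/2)/2^25.
Total paths: 2^25 = 33554432
Distribution: P(S=-25)=1/33554432, P(S=-23)=25/33554432, P(S=-21)=300/33554432, P(S=-19)=2300/33554432, P(S=-17)=12650/33554432, P(S=-15)=53130/33554432, P(S=-13)=177100/33554432, P(S=-11)=480700/33554432, P(S=-9)=1081575/33554432, P(S=-7)=2042975/33554432, P(S=-5)=3268760/33554432, P(S=-3)=4457400/33554432, P(S=-1)=5200300/33554432, P(S=1)=5200300/33554432, P(S=3)=4457400/33554432, P(S=5)=3268760/33554432, P(S=7)=2042975/33554432, P(S=9)=1081575/33554432, P(S=11)=480700/33554432, P(S=13)=177100/33554432, P(S=15)=53130/33554432, P(S=17)=12650/33554432, P(S=19)=2300/33554432, P(S=21)=300/33554432, P(S=23)=25/33554432, P(S=25)=1/33554432
E[|S_25|] = Σ_m |m|·P(S_25=m) = 135207800/33554432 = 16900975/4194304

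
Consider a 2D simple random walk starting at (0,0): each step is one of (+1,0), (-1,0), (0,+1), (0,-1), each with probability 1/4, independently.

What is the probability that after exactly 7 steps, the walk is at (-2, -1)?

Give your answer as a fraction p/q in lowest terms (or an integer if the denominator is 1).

Answer: 735/16384

Derivation:
Let h be the number of horizontal steps (so 7-h are vertical). To end at (-2,-1) need (h-2)/2 right-steps and ((7-h)-1)/2 up-steps.
Sum over h with 2 ≤ h ≤ 6, h ≡ 0 (mod 2), 7-h ≡ 1 (mod 2):
h=2: C(7,2)·C(2,0)·C(5,2) = 21·1·10 = 210
h=4: C(7,4)·C(4,1)·C(3,1) = 35·4·3 = 420
h=6: C(7,6)·C(6,2)·C(1,0) = 7·15·1 = 105
Total favorable: 735
Total paths: 4^7 = 16384
P = 735/16384 = 735/16384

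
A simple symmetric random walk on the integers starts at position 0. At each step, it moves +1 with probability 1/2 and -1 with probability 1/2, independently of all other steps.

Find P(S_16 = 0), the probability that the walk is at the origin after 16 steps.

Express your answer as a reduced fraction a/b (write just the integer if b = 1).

Answer: 6435/32768

Derivation:
To return to 0 after 16 steps: need exactly 8 steps of +1 and 8 of -1.
Favorable paths: C(16,8) = 12870
Total paths: 2^16 = 65536
P = 12870/65536 = 6435/32768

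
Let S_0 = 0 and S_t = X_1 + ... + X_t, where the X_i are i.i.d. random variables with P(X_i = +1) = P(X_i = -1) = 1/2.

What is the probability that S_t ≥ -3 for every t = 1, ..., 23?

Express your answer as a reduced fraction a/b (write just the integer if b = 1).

Let f(t,s) = #length-t paths at position s with S_1..S_t all ≥ -3.
f(t,s) = f(t-1,s-1) + f(t-1,s+1) for s ≥ -3; f(t,s) = 0 for s < -3.
t=0: f(0,0)=1
t=1: f(1,-1)=1 f(1,1)=1
t=2: f(2,-2)=1 f(2,0)=2 f(2,2)=1
t=3: f(3,-3)=1 f(3,-1)=3 f(3,1)=3 f(3,3)=1
t=4: f(4,-2)=4 f(4,0)=6 f(4,2)=4 f(4,4)=1
t=5: f(5,-3)=4 f(5,-1)=10 f(5,1)=10 f(5,3)=5 f(5,5)=1
t=6: f(6,-2)=14 f(6,0)=20 f(6,2)=15 f(6,4)=6 f(6,6)=1
t=7: f(7,-3)=14 f(7,-1)=34 f(7,1)=35 f(7,3)=21 f(7,5)=7 f(7,7)=1
t=8: f(8,-2)=48 f(8,0)=69 f(8,2)=56 f(8,4)=28 f(8,6)=8 f(8,8)=1
t=9: f(9,-3)=48 f(9,-1)=117 f(9,1)=125 f(9,3)=84 f(9,5)=36 f(9,7)=9 f(9,9)=1
t=10: f(10,-2)=165 f(10,0)=242 f(10,2)=209 f(10,4)=120 f(10,6)=45 f(10,8)=10 f(10,10)=1
t=11: f(11,-3)=165 f(11,-1)=407 f(11,1)=451 f(11,3)=329 f(11,5)=165 f(11,7)=55 f(11,9)=11 f(11,11)=1
t=12: f(12,-2)=572 f(12,0)=858 f(12,2)=780 f(12,4)=494 f(12,6)=220 f(12,8)=66 f(12,10)=12 f(12,12)=1
t=13: f(13,-3)=572 f(13,-1)=1430 f(13,1)=1638 f(13,3)=1274 f(13,5)=714 f(13,7)=286 f(13,9)=78 f(13,11)=13 f(13,13)=1
t=14: f(14,-2)=2002 f(14,0)=3068 f(14,2)=2912 f(14,4)=1988 f(14,6)=1000 f(14,8)=364 f(14,10)=91 f(14,12)=14 f(14,14)=1
t=15: f(15,-3)=2002 f(15,-1)=5070 f(15,1)=5980 f(15,3)=4900 f(15,5)=2988 f(15,7)=1364 f(15,9)=455 f(15,11)=105 f(15,13)=15 f(15,15)=1
t=16: f(16,-2)=7072 f(16,0)=11050 f(16,2)=10880 f(16,4)=7888 f(16,6)=4352 f(16,8)=1819 f(16,10)=560 f(16,12)=120 f(16,14)=16 f(16,16)=1
t=17: f(17,-3)=7072 f(17,-1)=18122 f(17,1)=21930 f(17,3)=18768 f(17,5)=12240 f(17,7)=6171 f(17,9)=2379 f(17,11)=680 f(17,13)=136 f(17,15)=17 f(17,17)=1
t=18: f(18,-2)=25194 f(18,0)=40052 f(18,2)=40698 f(18,4)=31008 f(18,6)=18411 f(18,8)=8550 f(18,10)=3059 f(18,12)=816 f(18,14)=153 f(18,16)=18 f(18,18)=1
t=19: f(19,-3)=25194 f(19,-1)=65246 f(19,1)=80750 f(19,3)=71706 f(19,5)=49419 f(19,7)=26961 f(19,9)=11609 f(19,11)=3875 f(19,13)=969 f(19,15)=171 f(19,17)=19 f(19,19)=1
t=20: f(20,-2)=90440 f(20,0)=145996 f(20,2)=152456 f(20,4)=121125 f(20,6)=76380 f(20,8)=38570 f(20,10)=15484 f(20,12)=4844 f(20,14)=1140 f(20,16)=190 f(20,18)=20 f(20,20)=1
t=21: f(21,-3)=90440 f(21,-1)=236436 f(21,1)=298452 f(21,3)=273581 f(21,5)=197505 f(21,7)=114950 f(21,9)=54054 f(21,11)=20328 f(21,13)=5984 f(21,15)=1330 f(21,17)=210 f(21,19)=21 f(21,21)=1
t=22: f(22,-2)=326876 f(22,0)=534888 f(22,2)=572033 f(22,4)=471086 f(22,6)=312455 f(22,8)=169004 f(22,10)=74382 f(22,12)=26312 f(22,14)=7314 f(22,16)=1540 f(22,18)=231 f(22,20)=22 f(22,22)=1
t=23: f(23,-3)=326876 f(23,-1)=861764 f(23,1)=1106921 f(23,3)=1043119 f(23,5)=783541 f(23,7)=481459 f(23,9)=243386 f(23,11)=100694 f(23,13)=33626 f(23,15)=8854 f(23,17)=1771 f(23,19)=253 f(23,21)=23 f(23,23)=1
Σ_s f(23,s) = 4992288
P = 4992288/8388608 = 156009/262144

Answer: 156009/262144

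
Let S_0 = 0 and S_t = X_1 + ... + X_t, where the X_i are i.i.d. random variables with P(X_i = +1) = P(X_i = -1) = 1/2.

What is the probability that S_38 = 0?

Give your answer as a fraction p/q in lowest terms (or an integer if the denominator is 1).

To return to 0 after 38 steps: need exactly 19 steps of +1 and 19 of -1.
Favorable paths: C(38,19) = 35345263800
Total paths: 2^38 = 274877906944
P = 35345263800/274877906944 = 4418157975/34359738368

Answer: 4418157975/34359738368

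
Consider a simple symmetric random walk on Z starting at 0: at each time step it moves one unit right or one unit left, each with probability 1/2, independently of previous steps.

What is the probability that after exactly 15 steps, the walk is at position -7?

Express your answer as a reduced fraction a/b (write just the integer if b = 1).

Answer: 1365/32768

Derivation:
To reach position -7 after 15 steps: need 4 steps of +1 and 11 of -1.
Favorable paths: C(15,4) = 1365
Total paths: 2^15 = 32768
P = 1365/32768 = 1365/32768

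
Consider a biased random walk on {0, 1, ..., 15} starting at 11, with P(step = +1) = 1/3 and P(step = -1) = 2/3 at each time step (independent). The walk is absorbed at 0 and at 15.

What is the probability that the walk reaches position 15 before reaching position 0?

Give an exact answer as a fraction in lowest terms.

Answer: 2047/32767

Derivation:
Biased walk: p = 1/3, q = 2/3, r = q/p = 2
Gambler's ruin: P(hit 15 before 0 | start at 11) = (1 - r^a)/(1 - r^N)
r^11 = 2048; r^15 = 32768
P = (1 - 2048) / (1 - 32768) = -2047 / -32767 = 2047/32767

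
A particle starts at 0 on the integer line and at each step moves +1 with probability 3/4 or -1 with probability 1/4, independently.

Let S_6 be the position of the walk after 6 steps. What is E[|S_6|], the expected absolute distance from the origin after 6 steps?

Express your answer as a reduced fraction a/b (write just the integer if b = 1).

Answer: 1623/512

Derivation:
S_6 takes values m ≡ 0 (mod 2) with |m| ≤ 6; P(S_6=m) = C(6,(6+m)/2) · (3/4)^((6+m)/2) · (1/4)^((6-m)/2).
Distribution: P(S=-6)=1/4096, P(S=-4)=9/2048, P(S=-2)=135/4096, P(S=0)=135/1024, P(S=2)=1215/4096, P(S=4)=729/2048, P(S=6)=729/4096
E[|S_6|] = Σ_m |m|·P(S_6=m) = 1623/512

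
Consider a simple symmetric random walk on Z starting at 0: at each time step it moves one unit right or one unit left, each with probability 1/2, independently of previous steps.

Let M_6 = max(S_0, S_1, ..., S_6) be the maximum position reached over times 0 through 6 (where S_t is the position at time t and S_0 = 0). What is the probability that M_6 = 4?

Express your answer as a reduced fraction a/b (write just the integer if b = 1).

Answer: 3/32

Derivation:
Let M_6 = max(S_0,...,S_6). Use the reflection principle: for j ≥ 1, #{paths with M_6 ≥ j} = #{S_6 ≥ j} + #{S_6 ≥ j+1}.
By reflection, #{M_6 ≥ 4} = #{S_6 ≥ 4} + #{S_6 ≥ 5} = 7 + 1 = 8.
#{M_6 ≥ 5} = #{S_6 ≥ 5} + #{S_6 ≥ 6} = 1 + 1 = 2.
#{M_6 = 4} = 8 - 2 = 6.
P(M_6 = 4) = 6/64 = 3/32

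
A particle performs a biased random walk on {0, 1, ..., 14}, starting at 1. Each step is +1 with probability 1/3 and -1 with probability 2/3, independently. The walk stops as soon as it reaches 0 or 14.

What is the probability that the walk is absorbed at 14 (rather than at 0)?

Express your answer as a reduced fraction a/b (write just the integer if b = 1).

Biased walk: p = 1/3, q = 2/3, r = q/p = 2
Gambler's ruin: P(hit 14 before 0 | start at 1) = (1 - r^a)/(1 - r^N)
r^1 = 2; r^14 = 16384
P = (1 - 2) / (1 - 16384) = -1 / -16383 = 1/16383

Answer: 1/16383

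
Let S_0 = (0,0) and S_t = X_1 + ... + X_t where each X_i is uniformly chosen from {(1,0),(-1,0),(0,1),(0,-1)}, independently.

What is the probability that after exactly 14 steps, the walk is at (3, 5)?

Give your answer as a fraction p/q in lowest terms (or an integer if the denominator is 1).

Let h be the number of horizontal steps (so 14-h are vertical). To end at (3,5) need (h+3)/2 right-steps and ((14-h)+5)/2 up-steps.
Sum over h with 3 ≤ h ≤ 9, h ≡ 1 (mod 2), 14-h ≡ 1 (mod 2):
h=3: C(14,3)·C(3,3)·C(11,8) = 364·1·165 = 60060
h=5: C(14,5)·C(5,4)·C(9,7) = 2002·5·36 = 360360
h=7: C(14,7)·C(7,5)·C(7,6) = 3432·21·7 = 504504
h=9: C(14,9)·C(9,6)·C(5,5) = 2002·84·1 = 168168
Total favorable: 1093092
Total paths: 4^14 = 268435456
P = 1093092/268435456 = 273273/67108864

Answer: 273273/67108864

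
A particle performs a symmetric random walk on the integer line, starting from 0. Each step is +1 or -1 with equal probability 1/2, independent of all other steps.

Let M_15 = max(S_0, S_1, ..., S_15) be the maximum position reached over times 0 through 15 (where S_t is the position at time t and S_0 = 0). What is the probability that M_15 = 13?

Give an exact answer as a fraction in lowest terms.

Let M_15 = max(S_0,...,S_15). Use the reflection principle: for j ≥ 1, #{paths with M_15 ≥ j} = #{S_15 ≥ j} + #{S_15 ≥ j+1}.
By reflection, #{M_15 ≥ 13} = #{S_15 ≥ 13} + #{S_15 ≥ 14} = 16 + 1 = 17.
#{M_15 ≥ 14} = #{S_15 ≥ 14} + #{S_15 ≥ 15} = 1 + 1 = 2.
#{M_15 = 13} = 17 - 2 = 15.
P(M_15 = 13) = 15/32768 = 15/32768

Answer: 15/32768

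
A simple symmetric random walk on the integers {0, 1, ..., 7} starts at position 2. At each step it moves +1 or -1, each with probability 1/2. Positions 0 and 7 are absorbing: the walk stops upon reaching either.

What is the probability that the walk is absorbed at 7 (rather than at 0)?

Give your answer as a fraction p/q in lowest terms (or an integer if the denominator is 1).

Answer: 2/7

Derivation:
Symmetric walk (p = 1/2): the harmonic-function argument gives P(hit 7 before 0 | start at 2) = a/N.
P = 2/7 = 2/7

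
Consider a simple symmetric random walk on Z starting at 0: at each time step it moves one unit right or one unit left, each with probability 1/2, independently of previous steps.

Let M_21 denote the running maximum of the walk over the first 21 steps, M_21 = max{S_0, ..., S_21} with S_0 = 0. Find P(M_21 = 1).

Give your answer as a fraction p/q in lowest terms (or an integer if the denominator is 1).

Answer: 88179/524288

Derivation:
Let M_21 = max(S_0,...,S_21). Use the reflection principle: for j ≥ 1, #{paths with M_21 ≥ j} = #{S_21 ≥ j} + #{S_21 ≥ j+1}.
By reflection, #{M_21 ≥ 1} = #{S_21 ≥ 1} + #{S_21 ≥ 2} = 1048576 + 695860 = 1744436.
#{M_21 ≥ 2} = #{S_21 ≥ 2} + #{S_21 ≥ 3} = 695860 + 695860 = 1391720.
#{M_21 = 1} = 1744436 - 1391720 = 352716.
P(M_21 = 1) = 352716/2097152 = 88179/524288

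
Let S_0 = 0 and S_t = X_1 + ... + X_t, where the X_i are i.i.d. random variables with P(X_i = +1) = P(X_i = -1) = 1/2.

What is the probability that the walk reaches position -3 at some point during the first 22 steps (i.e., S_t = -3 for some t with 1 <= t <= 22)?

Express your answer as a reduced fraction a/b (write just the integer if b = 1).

Answer: 548895/1048576

Derivation:
Count via complement. Let g(t,s) = #length-t paths at position s with S_1..S_t all ≠ -3.
g(t,s) = g(t-1,s-1) + g(t-1,s+1) for s ≠ -3; g(t,-3) = 0.
t=0: g(0,0)=1
t=1: g(1,-1)=1 g(1,1)=1
t=2: g(2,-2)=1 g(2,0)=2 g(2,2)=1
t=3: g(3,-1)=3 g(3,1)=3 g(3,3)=1
t=4: g(4,-2)=3 g(4,0)=6 g(4,2)=4 g(4,4)=1
t=5: g(5,-1)=9 g(5,1)=10 g(5,3)=5 g(5,5)=1
t=6: g(6,-2)=9 g(6,0)=19 g(6,2)=15 g(6,4)=6 g(6,6)=1
t=7: g(7,-1)=28 g(7,1)=34 g(7,3)=21 g(7,5)=7 g(7,7)=1
t=8: g(8,-2)=28 g(8,0)=62 g(8,2)=55 g(8,4)=28 g(8,6)=8 g(8,8)=1
t=9: g(9,-1)=90 g(9,1)=117 g(9,3)=83 g(9,5)=36 g(9,7)=9 g(9,9)=1
t=10: g(10,-2)=90 g(10,0)=207 g(10,2)=200 g(10,4)=119 g(10,6)=45 g(10,8)=10 g(10,10)=1
t=11: g(11,-1)=297 g(11,1)=407 g(11,3)=319 g(11,5)=164 g(11,7)=55 g(11,9)=11 g(11,11)=1
t=12: g(12,-2)=297 g(12,0)=704 g(12,2)=726 g(12,4)=483 g(12,6)=219 g(12,8)=66 g(12,10)=12 g(12,12)=1
t=13: g(13,-1)=1001 g(13,1)=1430 g(13,3)=1209 g(13,5)=702 g(13,7)=285 g(13,9)=78 g(13,11)=13 g(13,13)=1
t=14: g(14,-2)=1001 g(14,0)=2431 g(14,2)=2639 g(14,4)=1911 g(14,6)=987 g(14,8)=363 g(14,10)=91 g(14,12)=14 g(14,14)=1
t=15: g(15,-1)=3432 g(15,1)=5070 g(15,3)=4550 g(15,5)=2898 g(15,7)=1350 g(15,9)=454 g(15,11)=105 g(15,13)=15 g(15,15)=1
t=16: g(16,-2)=3432 g(16,0)=8502 g(16,2)=9620 g(16,4)=7448 g(16,6)=4248 g(16,8)=1804 g(16,10)=559 g(16,12)=120 g(16,14)=16 g(16,16)=1
t=17: g(17,-1)=11934 g(17,1)=18122 g(17,3)=17068 g(17,5)=11696 g(17,7)=6052 g(17,9)=2363 g(17,11)=679 g(17,13)=136 g(17,15)=17 g(17,17)=1
t=18: g(18,-2)=11934 g(18,0)=30056 g(18,2)=35190 g(18,4)=28764 g(18,6)=17748 g(18,8)=8415 g(18,10)=3042 g(18,12)=815 g(18,14)=153 g(18,16)=18 g(18,18)=1
t=19: g(19,-1)=41990 g(19,1)=65246 g(19,3)=63954 g(19,5)=46512 g(19,7)=26163 g(19,9)=11457 g(19,11)=3857 g(19,13)=968 g(19,15)=171 g(19,17)=19 g(19,19)=1
t=20: g(20,-2)=41990 g(20,0)=107236 g(20,2)=129200 g(20,4)=110466 g(20,6)=72675 g(20,8)=37620 g(20,10)=15314 g(20,12)=4825 g(20,14)=1139 g(20,16)=190 g(20,18)=20 g(20,20)=1
t=21: g(21,-1)=149226 g(21,1)=236436 g(21,3)=239666 g(21,5)=183141 g(21,7)=110295 g(21,9)=52934 g(21,11)=20139 g(21,13)=5964 g(21,15)=1329 g(21,17)=210 g(21,19)=21 g(21,21)=1
t=22: g(22,-2)=149226 g(22,0)=385662 g(22,2)=476102 g(22,4)=422807 g(22,6)=293436 g(22,8)=163229 g(22,10)=73073 g(22,12)=26103 g(22,14)=7293 g(22,16)=1539 g(22,18)=231 g(22,20)=22 g(22,22)=1
Paths never hitting -3: Σ_s g(22,s) = 1998724
Paths hitting -3: 2^22 - 1998724 = 2195580
P = 2195580/4194304 = 548895/1048576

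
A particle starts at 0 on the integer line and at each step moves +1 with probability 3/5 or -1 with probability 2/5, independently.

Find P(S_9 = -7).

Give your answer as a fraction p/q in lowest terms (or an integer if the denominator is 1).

Answer: 6912/1953125

Derivation:
To reach position -7 after 9 steps: need 1 step of +1 and 8 steps of -1.
Number of such sequences: C(9,1) = 9
Each has probability (3/5)^1 · (2/5)^8 = 768/1953125
P = 9 · 768/1953125 = 6912/1953125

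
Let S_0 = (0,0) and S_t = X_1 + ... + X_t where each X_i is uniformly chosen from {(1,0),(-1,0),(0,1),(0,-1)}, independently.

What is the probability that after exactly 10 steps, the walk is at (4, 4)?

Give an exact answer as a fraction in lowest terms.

Let h be the number of horizontal steps (so 10-h are vertical). To end at (4,4) need (h+4)/2 right-steps and ((10-h)+4)/2 up-steps.
Sum over h with 4 ≤ h ≤ 6, h ≡ 0 (mod 2), 10-h ≡ 0 (mod 2):
h=4: C(10,4)·C(4,4)·C(6,5) = 210·1·6 = 1260
h=6: C(10,6)·C(6,5)·C(4,4) = 210·6·1 = 1260
Total favorable: 2520
Total paths: 4^10 = 1048576
P = 2520/1048576 = 315/131072

Answer: 315/131072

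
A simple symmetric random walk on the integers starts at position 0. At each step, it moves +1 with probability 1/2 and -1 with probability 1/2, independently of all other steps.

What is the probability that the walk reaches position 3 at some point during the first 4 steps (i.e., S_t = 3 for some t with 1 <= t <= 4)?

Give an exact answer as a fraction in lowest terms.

Count via complement. Let g(t,s) = #length-t paths at position s with S_1..S_t all ≠ 3.
g(t,s) = g(t-1,s-1) + g(t-1,s+1) for s ≠ 3; g(t,3) = 0.
t=0: g(0,0)=1
t=1: g(1,-1)=1 g(1,1)=1
t=2: g(2,-2)=1 g(2,0)=2 g(2,2)=1
t=3: g(3,-3)=1 g(3,-1)=3 g(3,1)=3
t=4: g(4,-4)=1 g(4,-2)=4 g(4,0)=6 g(4,2)=3
Paths never hitting 3: Σ_s g(4,s) = 14
Paths hitting 3: 2^4 - 14 = 2
P = 2/16 = 1/8

Answer: 1/8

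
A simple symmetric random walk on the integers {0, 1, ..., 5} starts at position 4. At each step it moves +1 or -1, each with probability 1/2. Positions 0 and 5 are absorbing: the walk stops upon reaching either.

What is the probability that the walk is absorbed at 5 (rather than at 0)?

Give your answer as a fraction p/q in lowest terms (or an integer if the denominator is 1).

Answer: 4/5

Derivation:
Symmetric walk (p = 1/2): the harmonic-function argument gives P(hit 5 before 0 | start at 4) = a/N.
P = 4/5 = 4/5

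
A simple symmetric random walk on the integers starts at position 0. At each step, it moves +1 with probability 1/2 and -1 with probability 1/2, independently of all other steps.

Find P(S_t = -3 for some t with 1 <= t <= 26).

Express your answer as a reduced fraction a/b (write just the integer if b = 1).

Count via complement. Let g(t,s) = #length-t paths at position s with S_1..S_t all ≠ -3.
g(t,s) = g(t-1,s-1) + g(t-1,s+1) for s ≠ -3; g(t,-3) = 0.
t=0: g(0,0)=1
t=1: g(1,-1)=1 g(1,1)=1
t=2: g(2,-2)=1 g(2,0)=2 g(2,2)=1
t=3: g(3,-1)=3 g(3,1)=3 g(3,3)=1
t=4: g(4,-2)=3 g(4,0)=6 g(4,2)=4 g(4,4)=1
t=5: g(5,-1)=9 g(5,1)=10 g(5,3)=5 g(5,5)=1
t=6: g(6,-2)=9 g(6,0)=19 g(6,2)=15 g(6,4)=6 g(6,6)=1
t=7: g(7,-1)=28 g(7,1)=34 g(7,3)=21 g(7,5)=7 g(7,7)=1
t=8: g(8,-2)=28 g(8,0)=62 g(8,2)=55 g(8,4)=28 g(8,6)=8 g(8,8)=1
t=9: g(9,-1)=90 g(9,1)=117 g(9,3)=83 g(9,5)=36 g(9,7)=9 g(9,9)=1
t=10: g(10,-2)=90 g(10,0)=207 g(10,2)=200 g(10,4)=119 g(10,6)=45 g(10,8)=10 g(10,10)=1
t=11: g(11,-1)=297 g(11,1)=407 g(11,3)=319 g(11,5)=164 g(11,7)=55 g(11,9)=11 g(11,11)=1
t=12: g(12,-2)=297 g(12,0)=704 g(12,2)=726 g(12,4)=483 g(12,6)=219 g(12,8)=66 g(12,10)=12 g(12,12)=1
t=13: g(13,-1)=1001 g(13,1)=1430 g(13,3)=1209 g(13,5)=702 g(13,7)=285 g(13,9)=78 g(13,11)=13 g(13,13)=1
t=14: g(14,-2)=1001 g(14,0)=2431 g(14,2)=2639 g(14,4)=1911 g(14,6)=987 g(14,8)=363 g(14,10)=91 g(14,12)=14 g(14,14)=1
t=15: g(15,-1)=3432 g(15,1)=5070 g(15,3)=4550 g(15,5)=2898 g(15,7)=1350 g(15,9)=454 g(15,11)=105 g(15,13)=15 g(15,15)=1
t=16: g(16,-2)=3432 g(16,0)=8502 g(16,2)=9620 g(16,4)=7448 g(16,6)=4248 g(16,8)=1804 g(16,10)=559 g(16,12)=120 g(16,14)=16 g(16,16)=1
t=17: g(17,-1)=11934 g(17,1)=18122 g(17,3)=17068 g(17,5)=11696 g(17,7)=6052 g(17,9)=2363 g(17,11)=679 g(17,13)=136 g(17,15)=17 g(17,17)=1
t=18: g(18,-2)=11934 g(18,0)=30056 g(18,2)=35190 g(18,4)=28764 g(18,6)=17748 g(18,8)=8415 g(18,10)=3042 g(18,12)=815 g(18,14)=153 g(18,16)=18 g(18,18)=1
t=19: g(19,-1)=41990 g(19,1)=65246 g(19,3)=63954 g(19,5)=46512 g(19,7)=26163 g(19,9)=11457 g(19,11)=3857 g(19,13)=968 g(19,15)=171 g(19,17)=19 g(19,19)=1
t=20: g(20,-2)=41990 g(20,0)=107236 g(20,2)=129200 g(20,4)=110466 g(20,6)=72675 g(20,8)=37620 g(20,10)=15314 g(20,12)=4825 g(20,14)=1139 g(20,16)=190 g(20,18)=20 g(20,20)=1
t=21: g(21,-1)=149226 g(21,1)=236436 g(21,3)=239666 g(21,5)=183141 g(21,7)=110295 g(21,9)=52934 g(21,11)=20139 g(21,13)=5964 g(21,15)=1329 g(21,17)=210 g(21,19)=21 g(21,21)=1
t=22: g(22,-2)=149226 g(22,0)=385662 g(22,2)=476102 g(22,4)=422807 g(22,6)=293436 g(22,8)=163229 g(22,10)=73073 g(22,12)=26103 g(22,14)=7293 g(22,16)=1539 g(22,18)=231 g(22,20)=22 g(22,22)=1
t=23: g(23,-1)=534888 g(23,1)=861764 g(23,3)=898909 g(23,5)=716243 g(23,7)=456665 g(23,9)=236302 g(23,11)=99176 g(23,13)=33396 g(23,15)=8832 g(23,17)=1770 g(23,19)=253 g(23,21)=23 g(23,23)=1
t=24: g(24,-2)=534888 g(24,0)=1396652 g(24,2)=1760673 g(24,4)=1615152 g(24,6)=1172908 g(24,8)=692967 g(24,10)=335478 g(24,12)=132572 g(24,14)=42228 g(24,16)=10602 g(24,18)=2023 g(24,20)=276 g(24,22)=24 g(24,24)=1
t=25: g(25,-1)=1931540 g(25,1)=3157325 g(25,3)=3375825 g(25,5)=2788060 g(25,7)=1865875 g(25,9)=1028445 g(25,11)=468050 g(25,13)=174800 g(25,15)=52830 g(25,17)=12625 g(25,19)=2299 g(25,21)=300 g(25,23)=25 g(25,25)=1
t=26: g(26,-2)=1931540 g(26,0)=5088865 g(26,2)=6533150 g(26,4)=6163885 g(26,6)=4653935 g(26,8)=2894320 g(26,10)=1496495 g(26,12)=642850 g(26,14)=227630 g(26,16)=65455 g(26,18)=14924 g(26,20)=2599 g(26,22)=325 g(26,24)=26 g(26,26)=1
Paths never hitting -3: Σ_s g(26,s) = 29716000
Paths hitting -3: 2^26 - 29716000 = 37392864
P = 37392864/67108864 = 1168527/2097152

Answer: 1168527/2097152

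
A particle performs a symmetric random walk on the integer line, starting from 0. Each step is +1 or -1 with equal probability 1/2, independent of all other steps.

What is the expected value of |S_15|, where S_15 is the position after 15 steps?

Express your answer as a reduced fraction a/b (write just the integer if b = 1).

S_15 takes values m ≡ 1 (mod 2) with |m| ≤ 15; P(S_15=m) = C(15,(15+m)/2)/2^15.
Total paths: 2^15 = 32768
Distribution: P(S=-15)=1/32768, P(S=-13)=15/32768, P(S=-11)=105/32768, P(S=-9)=455/32768, P(S=-7)=1365/32768, P(S=-5)=3003/32768, P(S=-3)=5005/32768, P(S=-1)=6435/32768, P(S=1)=6435/32768, P(S=3)=5005/32768, P(S=5)=3003/32768, P(S=7)=1365/32768, P(S=9)=455/32768, P(S=11)=105/32768, P(S=13)=15/32768, P(S=15)=1/32768
E[|S_15|] = Σ_m |m|·P(S_15=m) = 102960/32768 = 6435/2048

Answer: 6435/2048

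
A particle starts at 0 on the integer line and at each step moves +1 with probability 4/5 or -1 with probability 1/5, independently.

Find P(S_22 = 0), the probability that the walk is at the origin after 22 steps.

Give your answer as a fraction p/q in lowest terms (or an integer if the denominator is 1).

Answer: 2958796259328/2384185791015625

Derivation:
To be at 0 after 22 steps: need exactly 11 steps of +1 and 11 of -1.
Number of such sequences: C(22,11) = 705432
Each has probability (4/5)^11 · (1/5)^11 = 4194304/2384185791015625
P = 705432 · 4194304/2384185791015625 = 2958796259328/2384185791015625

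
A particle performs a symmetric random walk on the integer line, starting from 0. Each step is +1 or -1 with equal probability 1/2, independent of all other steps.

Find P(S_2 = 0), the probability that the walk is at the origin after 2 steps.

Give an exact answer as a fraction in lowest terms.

Answer: 1/2

Derivation:
To return to 0 after 2 steps: need exactly 1 step of +1 and 1 of -1.
Favorable paths: C(2,1) = 2
Total paths: 2^2 = 4
P = 2/4 = 1/2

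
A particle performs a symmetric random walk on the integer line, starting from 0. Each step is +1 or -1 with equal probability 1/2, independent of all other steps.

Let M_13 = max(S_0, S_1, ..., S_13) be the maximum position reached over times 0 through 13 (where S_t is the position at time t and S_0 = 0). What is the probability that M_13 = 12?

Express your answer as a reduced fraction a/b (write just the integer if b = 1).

Let M_13 = max(S_0,...,S_13). Use the reflection principle: for j ≥ 1, #{paths with M_13 ≥ j} = #{S_13 ≥ j} + #{S_13 ≥ j+1}.
By reflection, #{M_13 ≥ 12} = #{S_13 ≥ 12} + #{S_13 ≥ 13} = 1 + 1 = 2.
#{M_13 ≥ 13} = #{S_13 ≥ 13} + #{S_13 ≥ 14} = 1 + 0 = 1.
#{M_13 = 12} = 2 - 1 = 1.
P(M_13 = 12) = 1/8192 = 1/8192

Answer: 1/8192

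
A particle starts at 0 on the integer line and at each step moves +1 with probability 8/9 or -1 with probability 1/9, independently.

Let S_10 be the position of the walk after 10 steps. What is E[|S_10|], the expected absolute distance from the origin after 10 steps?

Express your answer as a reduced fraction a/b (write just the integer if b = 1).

S_10 takes values m ≡ 0 (mod 2) with |m| ≤ 10; P(S_10=m) = C(10,(10+m)/2) · (8/9)^((10+m)/2) · (1/9)^((10-m)/2).
Distribution: P(S=-10)=1/3486784401, P(S=-8)=80/3486784401, P(S=-6)=320/387420489, P(S=-4)=20480/1162261467, P(S=-2)=286720/1162261467, P(S=0)=917504/387420489, P(S=2)=18350080/1162261467, P(S=4)=83886080/1162261467, P(S=6)=83886080/387420489, P(S=8)=1342177280/3486784401, P(S=10)=1073741824/3486784401
E[|S_10|] = Σ_m |m|·P(S_10=m) = 27123402250/3486784401

Answer: 27123402250/3486784401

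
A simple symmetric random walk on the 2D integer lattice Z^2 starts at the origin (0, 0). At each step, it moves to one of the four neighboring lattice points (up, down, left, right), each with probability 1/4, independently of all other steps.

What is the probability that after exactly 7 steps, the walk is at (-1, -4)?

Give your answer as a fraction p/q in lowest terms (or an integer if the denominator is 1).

Answer: 147/16384

Derivation:
Let h be the number of horizontal steps (so 7-h are vertical). To end at (-1,-4) need (h-1)/2 right-steps and ((7-h)-4)/2 up-steps.
Sum over h with 1 ≤ h ≤ 3, h ≡ 1 (mod 2), 7-h ≡ 0 (mod 2):
h=1: C(7,1)·C(1,0)·C(6,1) = 7·1·6 = 42
h=3: C(7,3)·C(3,1)·C(4,0) = 35·3·1 = 105
Total favorable: 147
Total paths: 4^7 = 16384
P = 147/16384 = 147/16384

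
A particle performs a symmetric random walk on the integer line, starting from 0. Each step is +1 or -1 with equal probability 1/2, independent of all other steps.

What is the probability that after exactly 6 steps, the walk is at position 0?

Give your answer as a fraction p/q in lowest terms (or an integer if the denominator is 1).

Answer: 5/16

Derivation:
To reach position 0 after 6 steps: need 3 steps of +1 and 3 of -1.
Favorable paths: C(6,3) = 20
Total paths: 2^6 = 64
P = 20/64 = 5/16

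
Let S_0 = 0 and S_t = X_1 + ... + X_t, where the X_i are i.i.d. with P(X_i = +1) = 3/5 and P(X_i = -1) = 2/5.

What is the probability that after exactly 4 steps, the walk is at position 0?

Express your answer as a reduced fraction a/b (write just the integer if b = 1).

Answer: 216/625

Derivation:
To be at 0 after 4 steps: need exactly 2 steps of +1 and 2 of -1.
Number of such sequences: C(4,2) = 6
Each has probability (3/5)^2 · (2/5)^2 = 36/625
P = 6 · 36/625 = 216/625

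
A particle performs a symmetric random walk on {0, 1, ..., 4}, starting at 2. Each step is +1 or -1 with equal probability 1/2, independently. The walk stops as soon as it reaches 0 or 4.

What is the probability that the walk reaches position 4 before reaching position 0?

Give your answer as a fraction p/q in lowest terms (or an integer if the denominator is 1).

Symmetric walk (p = 1/2): the harmonic-function argument gives P(hit 4 before 0 | start at 2) = a/N.
P = 2/4 = 1/2

Answer: 1/2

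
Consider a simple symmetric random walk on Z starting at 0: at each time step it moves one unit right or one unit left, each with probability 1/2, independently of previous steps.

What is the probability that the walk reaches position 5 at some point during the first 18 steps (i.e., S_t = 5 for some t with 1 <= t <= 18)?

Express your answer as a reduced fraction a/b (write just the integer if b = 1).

Count via complement. Let g(t,s) = #length-t paths at position s with S_1..S_t all ≠ 5.
g(t,s) = g(t-1,s-1) + g(t-1,s+1) for s ≠ 5; g(t,5) = 0.
t=0: g(0,0)=1
t=1: g(1,-1)=1 g(1,1)=1
t=2: g(2,-2)=1 g(2,0)=2 g(2,2)=1
t=3: g(3,-3)=1 g(3,-1)=3 g(3,1)=3 g(3,3)=1
t=4: g(4,-4)=1 g(4,-2)=4 g(4,0)=6 g(4,2)=4 g(4,4)=1
t=5: g(5,-5)=1 g(5,-3)=5 g(5,-1)=10 g(5,1)=10 g(5,3)=5
t=6: g(6,-6)=1 g(6,-4)=6 g(6,-2)=15 g(6,0)=20 g(6,2)=15 g(6,4)=5
t=7: g(7,-7)=1 g(7,-5)=7 g(7,-3)=21 g(7,-1)=35 g(7,1)=35 g(7,3)=20
t=8: g(8,-8)=1 g(8,-6)=8 g(8,-4)=28 g(8,-2)=56 g(8,0)=70 g(8,2)=55 g(8,4)=20
t=9: g(9,-9)=1 g(9,-7)=9 g(9,-5)=36 g(9,-3)=84 g(9,-1)=126 g(9,1)=125 g(9,3)=75
t=10: g(10,-10)=1 g(10,-8)=10 g(10,-6)=45 g(10,-4)=120 g(10,-2)=210 g(10,0)=251 g(10,2)=200 g(10,4)=75
t=11: g(11,-11)=1 g(11,-9)=11 g(11,-7)=55 g(11,-5)=165 g(11,-3)=330 g(11,-1)=461 g(11,1)=451 g(11,3)=275
t=12: g(12,-12)=1 g(12,-10)=12 g(12,-8)=66 g(12,-6)=220 g(12,-4)=495 g(12,-2)=791 g(12,0)=912 g(12,2)=726 g(12,4)=275
t=13: g(13,-13)=1 g(13,-11)=13 g(13,-9)=78 g(13,-7)=286 g(13,-5)=715 g(13,-3)=1286 g(13,-1)=1703 g(13,1)=1638 g(13,3)=1001
t=14: g(14,-14)=1 g(14,-12)=14 g(14,-10)=91 g(14,-8)=364 g(14,-6)=1001 g(14,-4)=2001 g(14,-2)=2989 g(14,0)=3341 g(14,2)=2639 g(14,4)=1001
t=15: g(15,-15)=1 g(15,-13)=15 g(15,-11)=105 g(15,-9)=455 g(15,-7)=1365 g(15,-5)=3002 g(15,-3)=4990 g(15,-1)=6330 g(15,1)=5980 g(15,3)=3640
t=16: g(16,-16)=1 g(16,-14)=16 g(16,-12)=120 g(16,-10)=560 g(16,-8)=1820 g(16,-6)=4367 g(16,-4)=7992 g(16,-2)=11320 g(16,0)=12310 g(16,2)=9620 g(16,4)=3640
t=17: g(17,-17)=1 g(17,-15)=17 g(17,-13)=136 g(17,-11)=680 g(17,-9)=2380 g(17,-7)=6187 g(17,-5)=12359 g(17,-3)=19312 g(17,-1)=23630 g(17,1)=21930 g(17,3)=13260
t=18: g(18,-18)=1 g(18,-16)=18 g(18,-14)=153 g(18,-12)=816 g(18,-10)=3060 g(18,-8)=8567 g(18,-6)=18546 g(18,-4)=31671 g(18,-2)=42942 g(18,0)=45560 g(18,2)=35190 g(18,4)=13260
Paths never hitting 5: Σ_s g(18,s) = 199784
Paths hitting 5: 2^18 - 199784 = 62360
P = 62360/262144 = 7795/32768

Answer: 7795/32768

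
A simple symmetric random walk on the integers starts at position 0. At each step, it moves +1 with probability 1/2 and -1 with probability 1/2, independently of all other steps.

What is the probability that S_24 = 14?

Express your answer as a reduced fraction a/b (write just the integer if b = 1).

To reach position 14 after 24 steps: need 19 steps of +1 and 5 of -1.
Favorable paths: C(24,19) = 42504
Total paths: 2^24 = 16777216
P = 42504/16777216 = 5313/2097152

Answer: 5313/2097152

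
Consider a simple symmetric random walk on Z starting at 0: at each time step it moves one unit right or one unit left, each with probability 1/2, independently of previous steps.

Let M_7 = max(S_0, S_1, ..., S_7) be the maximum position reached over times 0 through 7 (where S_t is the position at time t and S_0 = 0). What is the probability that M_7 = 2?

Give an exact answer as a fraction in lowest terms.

Answer: 21/128

Derivation:
Let M_7 = max(S_0,...,S_7). Use the reflection principle: for j ≥ 1, #{paths with M_7 ≥ j} = #{S_7 ≥ j} + #{S_7 ≥ j+1}.
By reflection, #{M_7 ≥ 2} = #{S_7 ≥ 2} + #{S_7 ≥ 3} = 29 + 29 = 58.
#{M_7 ≥ 3} = #{S_7 ≥ 3} + #{S_7 ≥ 4} = 29 + 8 = 37.
#{M_7 = 2} = 58 - 37 = 21.
P(M_7 = 2) = 21/128 = 21/128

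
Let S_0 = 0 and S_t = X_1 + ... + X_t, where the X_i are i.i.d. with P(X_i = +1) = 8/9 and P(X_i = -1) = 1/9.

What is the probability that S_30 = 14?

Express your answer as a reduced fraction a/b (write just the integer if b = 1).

To reach position 14 after 30 steps: need 22 steps of +1 and 8 steps of -1.
Number of such sequences: C(30,22) = 5852925
Each has probability (8/9)^22 · (1/9)^8 = 73786976294838206464/42391158275216203514294433201
P = 5852925 · 73786976294838206464/42391158275216203514294433201 = 15995171786313552206233600/1570042899082081611640534563

Answer: 15995171786313552206233600/1570042899082081611640534563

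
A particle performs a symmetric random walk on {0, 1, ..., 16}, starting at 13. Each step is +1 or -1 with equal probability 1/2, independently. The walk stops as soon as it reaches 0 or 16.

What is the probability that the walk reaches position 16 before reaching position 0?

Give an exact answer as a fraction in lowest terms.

Answer: 13/16

Derivation:
Symmetric walk (p = 1/2): the harmonic-function argument gives P(hit 16 before 0 | start at 13) = a/N.
P = 13/16 = 13/16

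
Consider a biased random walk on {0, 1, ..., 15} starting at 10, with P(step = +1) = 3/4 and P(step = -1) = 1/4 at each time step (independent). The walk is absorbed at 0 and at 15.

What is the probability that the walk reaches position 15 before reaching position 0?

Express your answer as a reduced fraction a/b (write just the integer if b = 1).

Biased walk: p = 3/4, q = 1/4, r = q/p = 1/3
Gambler's ruin: P(hit 15 before 0 | start at 10) = (1 - r^a)/(1 - r^N)
r^10 = 1/59049; r^15 = 1/14348907
P = (1 - 1/59049) / (1 - 1/14348907) = 59048/59049 / 14348906/14348907 = 59292/59293

Answer: 59292/59293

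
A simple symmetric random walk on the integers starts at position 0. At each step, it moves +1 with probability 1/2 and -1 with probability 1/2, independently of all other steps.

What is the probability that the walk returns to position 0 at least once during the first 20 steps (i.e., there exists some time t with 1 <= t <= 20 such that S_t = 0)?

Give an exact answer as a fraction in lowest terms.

Count via complement. Let g(t,s) = #length-t paths at position s with S_1..S_t all ≠ 0.
g(t,s) = g(t-1,s-1) + g(t-1,s+1) for s ≠ 0; g(t,0) = 0.
t=0: g(0,0)=1
t=1: g(1,-1)=1 g(1,1)=1
t=2: g(2,-2)=1 g(2,2)=1
t=3: g(3,-3)=1 g(3,-1)=1 g(3,1)=1 g(3,3)=1
t=4: g(4,-4)=1 g(4,-2)=2 g(4,2)=2 g(4,4)=1
t=5: g(5,-5)=1 g(5,-3)=3 g(5,-1)=2 g(5,1)=2 g(5,3)=3 g(5,5)=1
t=6: g(6,-6)=1 g(6,-4)=4 g(6,-2)=5 g(6,2)=5 g(6,4)=4 g(6,6)=1
t=7: g(7,-7)=1 g(7,-5)=5 g(7,-3)=9 g(7,-1)=5 g(7,1)=5 g(7,3)=9 g(7,5)=5 g(7,7)=1
t=8: g(8,-8)=1 g(8,-6)=6 g(8,-4)=14 g(8,-2)=14 g(8,2)=14 g(8,4)=14 g(8,6)=6 g(8,8)=1
t=9: g(9,-9)=1 g(9,-7)=7 g(9,-5)=20 g(9,-3)=28 g(9,-1)=14 g(9,1)=14 g(9,3)=28 g(9,5)=20 g(9,7)=7 g(9,9)=1
t=10: g(10,-10)=1 g(10,-8)=8 g(10,-6)=27 g(10,-4)=48 g(10,-2)=42 g(10,2)=42 g(10,4)=48 g(10,6)=27 g(10,8)=8 g(10,10)=1
t=11: g(11,-11)=1 g(11,-9)=9 g(11,-7)=35 g(11,-5)=75 g(11,-3)=90 g(11,-1)=42 g(11,1)=42 g(11,3)=90 g(11,5)=75 g(11,7)=35 g(11,9)=9 g(11,11)=1
t=12: g(12,-12)=1 g(12,-10)=10 g(12,-8)=44 g(12,-6)=110 g(12,-4)=165 g(12,-2)=132 g(12,2)=132 g(12,4)=165 g(12,6)=110 g(12,8)=44 g(12,10)=10 g(12,12)=1
t=13: g(13,-13)=1 g(13,-11)=11 g(13,-9)=54 g(13,-7)=154 g(13,-5)=275 g(13,-3)=297 g(13,-1)=132 g(13,1)=132 g(13,3)=297 g(13,5)=275 g(13,7)=154 g(13,9)=54 g(13,11)=11 g(13,13)=1
t=14: g(14,-14)=1 g(14,-12)=12 g(14,-10)=65 g(14,-8)=208 g(14,-6)=429 g(14,-4)=572 g(14,-2)=429 g(14,2)=429 g(14,4)=572 g(14,6)=429 g(14,8)=208 g(14,10)=65 g(14,12)=12 g(14,14)=1
t=15: g(15,-15)=1 g(15,-13)=13 g(15,-11)=77 g(15,-9)=273 g(15,-7)=637 g(15,-5)=1001 g(15,-3)=1001 g(15,-1)=429 g(15,1)=429 g(15,3)=1001 g(15,5)=1001 g(15,7)=637 g(15,9)=273 g(15,11)=77 g(15,13)=13 g(15,15)=1
t=16: g(16,-16)=1 g(16,-14)=14 g(16,-12)=90 g(16,-10)=350 g(16,-8)=910 g(16,-6)=1638 g(16,-4)=2002 g(16,-2)=1430 g(16,2)=1430 g(16,4)=2002 g(16,6)=1638 g(16,8)=910 g(16,10)=350 g(16,12)=90 g(16,14)=14 g(16,16)=1
t=17: g(17,-17)=1 g(17,-15)=15 g(17,-13)=104 g(17,-11)=440 g(17,-9)=1260 g(17,-7)=2548 g(17,-5)=3640 g(17,-3)=3432 g(17,-1)=1430 g(17,1)=1430 g(17,3)=3432 g(17,5)=3640 g(17,7)=2548 g(17,9)=1260 g(17,11)=440 g(17,13)=104 g(17,15)=15 g(17,17)=1
t=18: g(18,-18)=1 g(18,-16)=16 g(18,-14)=119 g(18,-12)=544 g(18,-10)=1700 g(18,-8)=3808 g(18,-6)=6188 g(18,-4)=7072 g(18,-2)=4862 g(18,2)=4862 g(18,4)=7072 g(18,6)=6188 g(18,8)=3808 g(18,10)=1700 g(18,12)=544 g(18,14)=119 g(18,16)=16 g(18,18)=1
t=19: g(19,-19)=1 g(19,-17)=17 g(19,-15)=135 g(19,-13)=663 g(19,-11)=2244 g(19,-9)=5508 g(19,-7)=9996 g(19,-5)=13260 g(19,-3)=11934 g(19,-1)=4862 g(19,1)=4862 g(19,3)=11934 g(19,5)=13260 g(19,7)=9996 g(19,9)=5508 g(19,11)=2244 g(19,13)=663 g(19,15)=135 g(19,17)=17 g(19,19)=1
t=20: g(20,-20)=1 g(20,-18)=18 g(20,-16)=152 g(20,-14)=798 g(20,-12)=2907 g(20,-10)=7752 g(20,-8)=15504 g(20,-6)=23256 g(20,-4)=25194 g(20,-2)=16796 g(20,2)=16796 g(20,4)=25194 g(20,6)=23256 g(20,8)=15504 g(20,10)=7752 g(20,12)=2907 g(20,14)=798 g(20,16)=152 g(20,18)=18 g(20,20)=1
Paths never hitting 0: Σ_s g(20,s) = 184756
Paths hitting 0: 2^20 - 184756 = 863820
P = 863820/1048576 = 215955/262144

Answer: 215955/262144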